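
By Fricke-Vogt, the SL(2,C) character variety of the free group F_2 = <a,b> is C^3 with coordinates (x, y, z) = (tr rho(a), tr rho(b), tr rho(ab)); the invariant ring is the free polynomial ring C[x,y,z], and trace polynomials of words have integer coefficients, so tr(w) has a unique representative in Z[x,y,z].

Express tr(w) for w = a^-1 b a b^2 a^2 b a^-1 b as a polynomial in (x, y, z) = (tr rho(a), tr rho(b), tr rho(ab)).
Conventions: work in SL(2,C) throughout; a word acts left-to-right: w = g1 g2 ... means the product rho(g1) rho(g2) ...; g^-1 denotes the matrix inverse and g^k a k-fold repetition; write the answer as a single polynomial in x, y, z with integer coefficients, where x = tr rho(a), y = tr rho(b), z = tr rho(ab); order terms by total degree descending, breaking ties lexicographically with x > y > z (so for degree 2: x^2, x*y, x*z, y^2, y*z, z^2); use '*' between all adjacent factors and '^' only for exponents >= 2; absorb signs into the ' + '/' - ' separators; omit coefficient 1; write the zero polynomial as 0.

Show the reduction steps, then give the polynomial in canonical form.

x^3*y^3*z^2 - 2*x^4*y^2*z - x^2*y^4*z - 2*x^2*y^2*z^3 + x^5*y + x^3*y^3 + 3*x^3*y*z^2 + 2*x*y^3*z^2 + x*y*z^4 - x^4*z + 2*x^2*y^2*z - x^2*z^3 - y^2*z^3 - 4*x^3*y - x*y^3 - 5*x*y*z^2 + 5*x^2*z + 2*y^2*z + z^3 + 2*x*y - 3*z

apply: tr(a b a b) = tr(b a)*tr(b a) - tr(1)   [split at repeated b] = z^2 - 2
use: tr(a b a) = tr(a)*tr(b a) - tr(b) = x*z - y
use: tr(a b^2 a b) = tr(b)*tr(a b a b) - tr(a b a) = y*z^2 - x*z - y
apply: tr(a^2) = tr(a)*tr(a) - tr(1) = x^2 - 2
tr(a b^2 a) = tr(b)*tr(a^2 b) - tr(a^2) = x*y*z - x^2 - y^2 + 2
tr(b a b^2 a b) = tr(b)*tr(a b^2 a b) - tr(a b^2 a) = y^2*z^2 - 2*x*y*z + x^2 - 2
tr(b^3 a b^2 a) = tr(b)*tr(b a b^2 a b) - tr(b a b^2 a) = y^3*z^2 - 2*x*y^2*z + x^2*y - y*z^2 + x*z - y
tr(a b^2) = tr(b)*tr(a b) - tr(a) = y*z - x
tr(b^2 a b) = tr(b)*tr(a b^2) - tr(a b) = y^2*z - x*y - z
tr(b^2 a b^2) = tr(b)*tr(b^2 a b) - tr(b^2 a) = y^3*z - x*y^2 - 2*y*z + x
apply: tr(b^3 a b^2) = tr(b)*tr(b^2 a b^2) - tr(b^2 a b) = y^4*z - x*y^3 - 3*y^2*z + 2*x*y + z
tr(b^2 a b^2 a^2 b) = tr(a)*tr(b^3 a b^2 a) - tr(b^3 a b^2) = x*y^3*z^2 - 2*x^2*y^2*z - y^4*z + x^3*y + x*y^3 - x*y*z^2 + x^2*z + 3*y^2*z - 3*x*y - z
apply: tr(a b a b a b) = tr(b a b a)*tr(b a) - tr(a b)   [split at repeated b] = z^3 - 3*z
tr(a b a b a) = tr(a)*tr(b a b a) - tr(b a b) = x*z^2 - y*z - x
apply: tr(a b a b^2 a b) = tr(b)*tr(a b a b a b) - tr(a b a b a) = y*z^3 - x*z^2 - 2*y*z + x
tr(a b a b^2 a) = tr(a)*tr(b a b^2 a) - tr(b a b^2) = x*y*z^2 - x^2*z - y^2*z + z
tr(b a b^2 a b^2 a) = tr(b)*tr(a b a b^2 a b) - tr(a b a b^2 a) = y^2*z^3 - 2*x*y*z^2 + x^2*z - y^2*z + x*y - z
apply: tr(b^2 a b^2 a^2 b a) = tr(a)*tr(b a b^2 a b^2 a) - tr(b a b^2 a b^2) = x*y^2*z^3 - 2*x^2*y*z^2 - y^3*z^2 + x^3*z + x*y^2*z + y*z^2 - 2*x*z + y
use: tr(b a b^2 a^2 b a^-1 b) = tr(b^2 a b^2 a^2 b)*tr(a) - tr(b^2 a b^2 a^2 b a) = x^2*y^3*z^2 - 2*x^3*y^2*z - x*y^4*z - x*y^2*z^3 + x^4*y + x^2*y^3 + x^2*y*z^2 + y^3*z^2 + 2*x*y^2*z - 3*x^2*y - y*z^2 + x*z - y
use: tr(b^2 a b a b) = tr(b)*tr(a b a b^2) - tr(a b a b) = y^2*z^2 - x*y*z - y^2 - z^2 + 2
tr(b^2 a b a b^2) = tr(b)*tr(b^2 a b a b) - tr(b^2 a b a) = y^3*z^2 - x*y^2*z - y^3 - 2*y*z^2 + x*z + 3*y
apply: tr(b a b a b^2 a^2 b) = tr(a)*tr(b^2 a b a b^2 a) - tr(b^2 a b a b^2) = x*y^2*z^3 - 2*x^2*y*z^2 - y^3*z^2 + x^3*z + x^2*y + y^3 + 2*y*z^2 - 2*x*z - 3*y
tr(a b a b a b a b) = tr(a b)*tr(a b a b a b) - tr(a^-1 b^-1 a^-1 b^-1)   [split at repeated a] = z^4 - 4*z^2 + 2
use: tr(a b a b a b a) = tr(a)*tr(b a b a b a) - tr(b a b a b) = x*z^3 - y*z^2 - 2*x*z + y
tr(b a b a b a b^2 a) = tr(b)*tr(a b a b a b a b) - tr(a b a b a b a) = y*z^4 - x*z^3 - 3*y*z^2 + 2*x*z + y
apply: tr(b a b a b a b^2) = tr(b)*tr(b a b a b a b) - tr(b a b a b a) = y^2*z^3 - x*y*z^2 - 2*y^2*z - z^3 + x*y + 3*z
apply: tr(b a b a b^2 a^2 b a) = tr(a)*tr(b a b a b a b^2 a) - tr(b a b a b a b^2) = x*y*z^4 - x^2*z^3 - y^2*z^3 - 2*x*y*z^2 + 2*x^2*z + 2*y^2*z + z^3 - 3*z
tr(b a b^2 a^2 b a^-1 b a) = tr(b a b a b^2 a^2 b)*tr(a) - tr(b a b a b^2 a^2 b a) = x^2*y^2*z^3 - 2*x^3*y*z^2 - x*y^3*z^2 - x*y*z^4 + x^4*z + x^2*z^3 + y^2*z^3 + x^3*y + x*y^3 + 4*x*y*z^2 - 4*x^2*z - 2*y^2*z - z^3 - 3*x*y + 3*z
tr(a^-1 b a b^2 a^2 b a^-1 b) = tr(b a b^2 a^2 b a^-1 b)*tr(a) - tr(b a b^2 a^2 b a^-1 b a) = x^3*y^3*z^2 - 2*x^4*y^2*z - x^2*y^4*z - 2*x^2*y^2*z^3 + x^5*y + x^3*y^3 + 3*x^3*y*z^2 + 2*x*y^3*z^2 + x*y*z^4 - x^4*z + 2*x^2*y^2*z - x^2*z^3 - y^2*z^3 - 4*x^3*y - x*y^3 - 5*x*y*z^2 + 5*x^2*z + 2*y^2*z + z^3 + 2*x*y - 3*z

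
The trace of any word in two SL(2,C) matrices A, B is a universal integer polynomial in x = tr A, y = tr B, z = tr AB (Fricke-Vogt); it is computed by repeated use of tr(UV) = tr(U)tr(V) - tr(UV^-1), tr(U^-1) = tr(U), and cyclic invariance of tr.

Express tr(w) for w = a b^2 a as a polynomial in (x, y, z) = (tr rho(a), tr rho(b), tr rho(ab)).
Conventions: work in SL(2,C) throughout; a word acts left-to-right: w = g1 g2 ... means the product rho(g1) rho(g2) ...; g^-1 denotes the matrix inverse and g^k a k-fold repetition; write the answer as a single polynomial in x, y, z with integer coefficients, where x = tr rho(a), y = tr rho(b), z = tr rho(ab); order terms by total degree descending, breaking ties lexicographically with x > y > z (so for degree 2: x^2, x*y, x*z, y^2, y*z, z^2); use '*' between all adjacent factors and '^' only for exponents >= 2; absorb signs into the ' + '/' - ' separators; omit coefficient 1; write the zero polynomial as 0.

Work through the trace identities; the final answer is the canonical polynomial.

x*y*z - x^2 - y^2 + 2

reduce: trace(a^2 b) = trace(a) trace(b a) - trace(b)  (reduce the a square) = x*z - y
reduce: trace(a^2) = trace(a) trace(a) - trace(1)  (reduce the a square) = x^2 - 2
trace(a b^2 a) = trace(b) trace(a^2 b) - trace(a^2)  (reduce the b square) = x*y*z - x^2 - y^2 + 2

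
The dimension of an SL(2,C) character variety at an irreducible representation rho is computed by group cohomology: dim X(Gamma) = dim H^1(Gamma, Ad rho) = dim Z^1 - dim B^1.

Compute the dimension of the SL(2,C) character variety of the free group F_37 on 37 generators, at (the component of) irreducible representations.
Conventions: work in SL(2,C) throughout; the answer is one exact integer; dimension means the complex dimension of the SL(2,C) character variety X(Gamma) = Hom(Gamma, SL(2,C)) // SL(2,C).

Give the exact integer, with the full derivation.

108

Gamma = F_37 has 37 generators and no relators.
A cocycle picks one sl_2 vector per generator freely, giving dim Z^1 = 3*37 = 111.
At an irreducible rho the centralizer of the image in sl_2 is 0, so the coboundary map sl_2 -> Z^1 is injective: dim B^1 = 3.
dim H^1 = 111 - 3 = 108, which is dim X.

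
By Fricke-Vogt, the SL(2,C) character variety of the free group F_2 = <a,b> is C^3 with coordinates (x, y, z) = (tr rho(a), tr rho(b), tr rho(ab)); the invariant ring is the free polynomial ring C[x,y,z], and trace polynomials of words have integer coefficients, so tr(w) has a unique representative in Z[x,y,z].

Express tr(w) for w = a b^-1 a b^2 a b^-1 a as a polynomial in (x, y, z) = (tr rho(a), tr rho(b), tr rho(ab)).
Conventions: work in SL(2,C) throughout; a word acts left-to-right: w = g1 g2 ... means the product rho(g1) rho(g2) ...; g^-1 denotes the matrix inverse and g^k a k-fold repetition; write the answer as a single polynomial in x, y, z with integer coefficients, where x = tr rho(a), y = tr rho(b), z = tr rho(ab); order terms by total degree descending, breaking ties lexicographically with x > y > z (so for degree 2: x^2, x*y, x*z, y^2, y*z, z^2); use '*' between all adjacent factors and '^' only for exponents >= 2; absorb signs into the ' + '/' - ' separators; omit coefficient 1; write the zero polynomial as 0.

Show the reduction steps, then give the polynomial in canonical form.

x^3*y^3*z - x^4*y^2 - x^2*y^4 - 2*x^2*y^2*z^2 + 2*x^3*y*z + x*y*z^3 + 4*x^2*y^2 - x^2*z^2 + y^4 + y^2*z^2 - 4*x*y*z - 4*y^2 + 2

and tr(b^2 a) = tr(b) tr(a b) - tr(a) = y*z - x
tr(b^2) = tr(b) tr(b) - tr(1) = y^2 - 2
next, tr(a b^2 a) = tr(a) tr(b^2 a) - tr(b^2) = x*y*z - x^2 - y^2 + 2
and tr(b^2 a^3) = tr(a) tr(a b^2 a) - tr(a b^2) = x^2*y*z - x^3 - x*y^2 - y*z + 3*x
next, tr(a b^2 a^3) = tr(a) tr(b^2 a^3) - tr(b^2 a^2) = x^3*y*z - x^4 - x^2*y^2 - 2*x*y*z + 4*x^2 + y^2 - 2
tr(b a b a) = tr(b a) tr(b a) - tr(1)   [split at repeated b] = z^2 - 2
tr(a b a b a) = tr(a) tr(b a b a) - tr(b a b) = x*z^2 - y*z - x
tr(a^3 b a b) = tr(a) tr(a b a b a) - tr(a b a b) = x^2*z^2 - x*y*z - x^2 - z^2 + 2
tr(b a^2) = tr(a) tr(b a) - tr(b) = x*z - y
and tr(a^2 b a) = tr(a) tr(b a^2) - tr(b a) = x^2*z - x*y - z
and tr(a^3 b a) = tr(a) tr(a^2 b a) - tr(a^2 b) = x^3*z - x^2*y - 2*x*z + y
next, tr(a b^2 a^3 b) = tr(b) tr(a^3 b a b) - tr(a^3 b a) = x^2*y*z^2 - x^3*z - x*y^2*z - y*z^2 + 2*x*z + y
next, tr(a^2 b^-1 a b^2 a) = tr(a b^2 a^3) tr(b) - tr(a b^2 a^3 b) = x^3*y^2*z - x^4*y - x^2*y^3 - x^2*y*z^2 + x^3*z - x*y^2*z + 4*x^2*y + y^3 + y*z^2 - 2*x*z - 3*y
next, tr(a b^2 a b a^2) = tr(b) tr(a b a^3 b) - tr(a b a^3) = x^2*y*z^2 - x^3*z - x*y^2*z - y*z^2 + 2*x*z + y
tr(a b a b a b) = tr(b a b a) tr(b a) - tr(a b)   [split at repeated b] = z^3 - 3*z
and tr(b a b^2 a b a) = tr(b) tr(a b a b a b) - tr(a b a b a) = y*z^3 - x*z^2 - 2*y*z + x
tr(a b^2 a b) = tr(b) tr(a b a b) - tr(a b a) = y*z^2 - x*z - y
next, tr(b a b^2 a b) = tr(b) tr(a b^2 a b) - tr(a b^2 a) = y^2*z^2 - 2*x*y*z + x^2 - 2
and tr(a b^2 a b a^2 b) = tr(a) tr(b a b^2 a b a) - tr(b a b^2 a b) = x*y*z^3 - x^2*z^2 - y^2*z^2 + 2
tr(a^2 b^-1 a b^2 a b) = tr(a b^2 a b a^2) tr(b) - tr(a b^2 a b a^2 b) = x^2*y^2*z^2 - x^3*y*z - x*y^3*z - x*y*z^3 + x^2*z^2 + 2*x*y*z + y^2 - 2
tr(a b^-1 a b^2 a b^-1 a) = tr(a^2 b^-1 a b^2 a) tr(b) - tr(a^2 b^-1 a b^2 a b) = x^3*y^3*z - x^4*y^2 - x^2*y^4 - 2*x^2*y^2*z^2 + 2*x^3*y*z + x*y*z^3 + 4*x^2*y^2 - x^2*z^2 + y^4 + y^2*z^2 - 4*x*y*z - 4*y^2 + 2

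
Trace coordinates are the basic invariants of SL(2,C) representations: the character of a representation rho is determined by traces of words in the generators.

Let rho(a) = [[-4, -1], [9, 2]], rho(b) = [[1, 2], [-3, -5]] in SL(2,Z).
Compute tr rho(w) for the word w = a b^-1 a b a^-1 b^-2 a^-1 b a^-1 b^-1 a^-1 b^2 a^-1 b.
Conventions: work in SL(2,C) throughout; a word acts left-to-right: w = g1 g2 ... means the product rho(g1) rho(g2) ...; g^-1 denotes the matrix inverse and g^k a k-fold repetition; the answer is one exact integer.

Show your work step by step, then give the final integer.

-3317

rho(a) = [[-4, -1], [9, 2]]
... * rho(b^-1) = [[-5, -2], [3, 1]]  ->  [[17, 7], [-39, -16]]
... * rho(a) = [[-4, -1], [9, 2]]  ->  [[-5, -3], [12, 7]]
... * rho(b) = [[1, 2], [-3, -5]]  ->  [[4, 5], [-9, -11]]
... * rho(a^-1) = [[2, 1], [-9, -4]]  ->  [[-37, -16], [81, 35]]
... * rho(b^-1) = [[-5, -2], [3, 1]]  ->  [[137, 58], [-300, -127]]
... * rho(b^-1) = [[-5, -2], [3, 1]]  ->  [[-511, -216], [1119, 473]]
... * rho(a^-1) = [[2, 1], [-9, -4]]  ->  [[922, 353], [-2019, -773]]
... * rho(b) = [[1, 2], [-3, -5]]  ->  [[-137, 79], [300, -173]]
... * rho(a^-1) = [[2, 1], [-9, -4]]  ->  [[-985, -453], [2157, 992]]
... * rho(b^-1) = [[-5, -2], [3, 1]]  ->  [[3566, 1517], [-7809, -3322]]
... * rho(a^-1) = [[2, 1], [-9, -4]]  ->  [[-6521, -2502], [14280, 5479]]
... * rho(b) = [[1, 2], [-3, -5]]  ->  [[985, -532], [-2157, 1165]]
... * rho(b) = [[1, 2], [-3, -5]]  ->  [[2581, 4630], [-5652, -10139]]
... * rho(a^-1) = [[2, 1], [-9, -4]]  ->  [[-36508, -15939], [79947, 34904]]
... * rho(b) = [[1, 2], [-3, -5]]  ->  [[11309, 6679], [-24765, -14626]]
tr = 11309 + -14626 = -3317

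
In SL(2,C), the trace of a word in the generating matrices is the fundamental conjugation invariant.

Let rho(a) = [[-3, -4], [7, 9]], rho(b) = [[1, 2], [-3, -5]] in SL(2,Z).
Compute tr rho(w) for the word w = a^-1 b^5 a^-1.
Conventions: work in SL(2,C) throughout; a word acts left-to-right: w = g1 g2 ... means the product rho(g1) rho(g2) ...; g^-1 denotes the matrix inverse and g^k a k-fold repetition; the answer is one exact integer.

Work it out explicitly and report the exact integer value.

232

rho(a^-1) = [[9, 4], [-7, -3]]
... * rho(b) = [[1, 2], [-3, -5]]  ->  [[-3, -2], [2, 1]]
... * rho(b) = [[1, 2], [-3, -5]]  ->  [[3, 4], [-1, -1]]
... * rho(b) = [[1, 2], [-3, -5]]  ->  [[-9, -14], [2, 3]]
... * rho(b) = [[1, 2], [-3, -5]]  ->  [[33, 52], [-7, -11]]
... * rho(b) = [[1, 2], [-3, -5]]  ->  [[-123, -194], [26, 41]]
... * rho(a^-1) = [[9, 4], [-7, -3]]  ->  [[251, 90], [-53, -19]]
tr = 251 + -19 = 232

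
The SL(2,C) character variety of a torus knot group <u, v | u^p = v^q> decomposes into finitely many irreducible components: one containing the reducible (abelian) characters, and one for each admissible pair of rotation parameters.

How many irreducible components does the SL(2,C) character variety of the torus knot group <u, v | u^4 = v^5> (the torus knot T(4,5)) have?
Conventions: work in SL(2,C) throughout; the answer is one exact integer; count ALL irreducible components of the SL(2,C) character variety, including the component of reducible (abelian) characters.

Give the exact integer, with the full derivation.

7

For T(4,5): irreducibility forces the central element u^4 = v^5 to one of +I, -I.
This locks tr(u) to 2*cos(pi*alpha/4), alpha in 1..3, and tr(v) to 2*cos(pi*beta/5), beta in 1..4, on each component of irreducible characters.
u^4 = (-1)^alpha I and v^5 = (-1)^beta I must agree, so alpha and beta have equal parity.
Enumerate parity-matched pairs: 2*2 odd-odd plus 1*2 even-even gives 6.
components with irreducible characters: 6; plus the single component of reducible (abelian) characters: total 7.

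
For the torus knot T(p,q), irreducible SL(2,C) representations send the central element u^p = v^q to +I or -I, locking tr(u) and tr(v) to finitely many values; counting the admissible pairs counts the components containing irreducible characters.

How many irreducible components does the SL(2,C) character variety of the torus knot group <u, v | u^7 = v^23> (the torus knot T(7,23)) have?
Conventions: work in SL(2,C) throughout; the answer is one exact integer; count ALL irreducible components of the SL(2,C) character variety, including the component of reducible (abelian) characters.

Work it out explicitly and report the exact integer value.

67

For T(7,23): irreducibility forces the central element u^7 = v^23 to one of +I, -I.
This locks tr(u) to 2*cos(pi*alpha/7), alpha in 1..6, and tr(v) to 2*cos(pi*beta/23), beta in 1..22, on each component of irreducible characters.
The two central values (-1)^alpha I and (-1)^beta I must be the same matrix, so alpha and beta share a parity.
Counting: 3 odd alphas x 11 odd betas + 3 even alphas x 11 even betas = 33 + 33 = 66.
That is 66 components of irreducible characters, and with the reducible (abelian) component the total is 67.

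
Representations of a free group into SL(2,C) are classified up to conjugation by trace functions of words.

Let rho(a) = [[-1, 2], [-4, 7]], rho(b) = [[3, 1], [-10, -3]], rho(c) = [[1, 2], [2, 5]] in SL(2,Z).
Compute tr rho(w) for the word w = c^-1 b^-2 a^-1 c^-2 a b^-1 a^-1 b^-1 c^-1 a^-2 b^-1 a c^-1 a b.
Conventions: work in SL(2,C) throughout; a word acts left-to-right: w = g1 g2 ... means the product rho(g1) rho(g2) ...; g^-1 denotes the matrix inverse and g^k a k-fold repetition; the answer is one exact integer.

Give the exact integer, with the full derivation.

rho(c^-1) = [[5, -2], [-2, 1]]
... * rho(b^-1) = [[-3, -1], [10, 3]]  ->  [[-35, -11], [16, 5]]
... * rho(b^-1) = [[-3, -1], [10, 3]]  ->  [[-5, 2], [2, -1]]
... * rho(a^-1) = [[7, -2], [4, -1]]  ->  [[-27, 8], [10, -3]]
... * rho(c^-1) = [[5, -2], [-2, 1]]  ->  [[-151, 62], [56, -23]]
... * rho(c^-1) = [[5, -2], [-2, 1]]  ->  [[-879, 364], [326, -135]]
... * rho(a) = [[-1, 2], [-4, 7]]  ->  [[-577, 790], [214, -293]]
... * rho(b^-1) = [[-3, -1], [10, 3]]  ->  [[9631, 2947], [-3572, -1093]]
... * rho(a^-1) = [[7, -2], [4, -1]]  ->  [[79205, -22209], [-29376, 8237]]
... * rho(b^-1) = [[-3, -1], [10, 3]]  ->  [[-459705, -145832], [170498, 54087]]
... * rho(c^-1) = [[5, -2], [-2, 1]]  ->  [[-2006861, 773578], [744316, -286909]]
... * rho(a^-1) = [[7, -2], [4, -1]]  ->  [[-10953715, 3240144], [4062576, -1201723]]
... * rho(a^-1) = [[7, -2], [4, -1]]  ->  [[-63715429, 18667286], [23631140, -6923429]]
... * rho(b^-1) = [[-3, -1], [10, 3]]  ->  [[377819147, 119717287], [-140127710, -44401427]]
... * rho(a) = [[-1, 2], [-4, 7]]  ->  [[-856688295, 1593659303], [317733418, -591065409]]
... * rho(c^-1) = [[5, -2], [-2, 1]]  ->  [[-7470760081, 3307035893], [2770797908, -1226532245]]
... * rho(a) = [[-1, 2], [-4, 7]]  ->  [[-5757383491, 8207731089], [2135331072, -3044129899]]
... * rho(b) = [[3, 1], [-10, -3]]  ->  [[-99349461363, -30380576758], [36847292206, 11267720769]]
tr = -99349461363 + 11267720769 = -88081740594

-88081740594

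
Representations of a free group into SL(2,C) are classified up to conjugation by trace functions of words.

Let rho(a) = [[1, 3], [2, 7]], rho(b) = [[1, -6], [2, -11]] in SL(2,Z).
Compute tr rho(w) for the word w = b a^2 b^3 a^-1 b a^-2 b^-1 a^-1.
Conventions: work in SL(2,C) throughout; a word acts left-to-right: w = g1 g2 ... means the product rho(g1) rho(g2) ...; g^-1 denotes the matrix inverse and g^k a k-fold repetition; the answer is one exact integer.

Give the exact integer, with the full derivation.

333631358

rho(b) = [[1, -6], [2, -11]]
... * rho(a) = [[1, 3], [2, 7]]  ->  [[-11, -39], [-20, -71]]
... * rho(a) = [[1, 3], [2, 7]]  ->  [[-89, -306], [-162, -557]]
... * rho(b) = [[1, -6], [2, -11]]  ->  [[-701, 3900], [-1276, 7099]]
... * rho(b) = [[1, -6], [2, -11]]  ->  [[7099, -38694], [12922, -70433]]
... * rho(b) = [[1, -6], [2, -11]]  ->  [[-70289, 383040], [-127944, 697231]]
... * rho(a^-1) = [[7, -3], [-2, 1]]  ->  [[-1258103, 593907], [-2290070, 1081063]]
... * rho(b) = [[1, -6], [2, -11]]  ->  [[-70289, 1015641], [-127944, 1848727]]
... * rho(a^-1) = [[7, -3], [-2, 1]]  ->  [[-2523305, 1226508], [-4593062, 2232559]]
... * rho(a^-1) = [[7, -3], [-2, 1]]  ->  [[-20116151, 8796423], [-36616552, 16011745]]
... * rho(b^-1) = [[-11, 6], [-2, 1]]  ->  [[203684815, -111900483], [370758582, -203687567]]
... * rho(a^-1) = [[7, -3], [-2, 1]]  ->  [[1649594671, -722954928], [3002685208, -1315963313]]
tr = 1649594671 + -1315963313 = 333631358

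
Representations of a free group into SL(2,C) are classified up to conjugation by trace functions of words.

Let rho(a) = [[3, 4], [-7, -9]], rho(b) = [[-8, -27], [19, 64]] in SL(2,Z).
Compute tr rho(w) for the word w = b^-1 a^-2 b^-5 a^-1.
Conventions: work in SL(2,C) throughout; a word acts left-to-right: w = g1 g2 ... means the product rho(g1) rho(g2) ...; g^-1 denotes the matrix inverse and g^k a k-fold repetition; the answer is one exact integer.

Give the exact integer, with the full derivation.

rho(b^-1) = [[64, 27], [-19, -8]]
... * rho(a^-1) = [[-9, -4], [7, 3]]  ->  [[-387, -175], [115, 52]]
... * rho(a^-1) = [[-9, -4], [7, 3]]  ->  [[2258, 1023], [-671, -304]]
... * rho(b^-1) = [[64, 27], [-19, -8]]  ->  [[125075, 52782], [-37168, -15685]]
... * rho(b^-1) = [[64, 27], [-19, -8]]  ->  [[7001942, 2954769], [-2080737, -878056]]
... * rho(b^-1) = [[64, 27], [-19, -8]]  ->  [[391983677, 165414282], [-116484104, -49155451]]
... * rho(b^-1) = [[64, 27], [-19, -8]]  ->  [[21944083970, 9260245023], [-6521029087, -2751827200]]
... * rho(b^-1) = [[64, 27], [-19, -8]]  ->  [[1228476718643, 518408307006], [-365061144768, -154053167749]]
... * rho(a^-1) = [[-9, -4], [7, 3]]  ->  [[-7427432318745, -3358681953554], [2207178128669, 998085075825]]
tr = -7427432318745 + 998085075825 = -6429347242920

-6429347242920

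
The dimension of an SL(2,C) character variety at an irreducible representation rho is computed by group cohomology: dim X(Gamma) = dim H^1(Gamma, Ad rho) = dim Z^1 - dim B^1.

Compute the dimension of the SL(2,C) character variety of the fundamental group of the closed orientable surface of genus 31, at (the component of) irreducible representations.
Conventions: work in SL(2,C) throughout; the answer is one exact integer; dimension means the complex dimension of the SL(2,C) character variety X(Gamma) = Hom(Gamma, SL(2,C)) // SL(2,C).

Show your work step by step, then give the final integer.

Gamma = pi_1(Sigma_31) = < a_1, b_1, ..., a_31, b_31 | prod [a_i, b_i] > has 2g = 62 generators and 1 relator.
A cocycle assigns one sl_2 vector per generator subject to the relator condition d_2(z) = 0: dim of the unconstrained space is 3*2g = 186.
d_2 is surjective at irreducible rho (its cokernel H^2 is dual to H^0 = 0), so dim Z^1 = 186 - 3 = 183.
dim B^1 = 3 (coboundaries, injective at irreducible rho).
dim H^1 = 183 - 3 = 180 = dim X.

180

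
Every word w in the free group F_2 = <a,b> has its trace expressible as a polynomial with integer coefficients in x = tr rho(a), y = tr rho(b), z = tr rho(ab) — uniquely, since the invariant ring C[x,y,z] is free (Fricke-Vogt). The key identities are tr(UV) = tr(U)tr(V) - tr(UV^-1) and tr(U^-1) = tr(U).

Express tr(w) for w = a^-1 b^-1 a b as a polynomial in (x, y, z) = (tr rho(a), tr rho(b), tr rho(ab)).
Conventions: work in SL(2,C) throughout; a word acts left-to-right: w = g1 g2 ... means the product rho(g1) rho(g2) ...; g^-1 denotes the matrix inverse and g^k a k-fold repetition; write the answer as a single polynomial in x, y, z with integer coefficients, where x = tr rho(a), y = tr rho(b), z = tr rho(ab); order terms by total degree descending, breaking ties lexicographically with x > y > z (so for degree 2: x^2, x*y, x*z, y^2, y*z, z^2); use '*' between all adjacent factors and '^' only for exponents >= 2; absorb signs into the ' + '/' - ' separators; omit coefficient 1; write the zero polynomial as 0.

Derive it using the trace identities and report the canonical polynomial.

-x*y*z + x^2 + y^2 + z^2 - 2

trace(a b a) = trace(a) trace(b a) - trace(b)  (reduce the a square) = x*z - y
and trace(a b a b) = trace(a b) trace(a b) - trace(1)  (split on a) = z^2 - 2
and trace(b^-1 a b a) = trace(a b a) trace(b) - trace(a b a b)  (eliminate b^-1) = x*y*z - y^2 - z^2 + 2
trace(a^-1 b^-1 a b) = trace(b^-1 a b) trace(a) - trace(b^-1 a b a)  (eliminate a^-1) = -x*y*z + x^2 + y^2 + z^2 - 2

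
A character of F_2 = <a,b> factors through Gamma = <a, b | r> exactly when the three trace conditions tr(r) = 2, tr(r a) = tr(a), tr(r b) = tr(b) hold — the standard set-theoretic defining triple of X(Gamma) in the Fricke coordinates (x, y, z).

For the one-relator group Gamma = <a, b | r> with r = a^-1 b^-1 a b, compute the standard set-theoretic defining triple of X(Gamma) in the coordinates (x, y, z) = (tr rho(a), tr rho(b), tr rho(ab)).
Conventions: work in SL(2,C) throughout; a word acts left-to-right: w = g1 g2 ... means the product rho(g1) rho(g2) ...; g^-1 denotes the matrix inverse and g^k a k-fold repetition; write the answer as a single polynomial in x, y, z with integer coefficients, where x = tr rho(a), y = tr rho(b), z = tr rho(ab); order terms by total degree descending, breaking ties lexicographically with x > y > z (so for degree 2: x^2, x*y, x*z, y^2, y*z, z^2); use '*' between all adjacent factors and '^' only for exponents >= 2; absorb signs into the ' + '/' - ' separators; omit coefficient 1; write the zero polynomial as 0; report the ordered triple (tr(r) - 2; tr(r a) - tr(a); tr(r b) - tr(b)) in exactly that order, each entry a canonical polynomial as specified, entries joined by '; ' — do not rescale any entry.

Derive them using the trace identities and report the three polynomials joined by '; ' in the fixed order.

trace(a b a) = trace(a) trace(b a) - trace(b)  (reduce the a square) = x*z - y
trace(a b a b) = trace(a b) trace(a b) - trace(1)  (split on a) = z^2 - 2
trace(b^-1 a b a) = trace(a b a) trace(b) - trace(a b a b)  (eliminate b^-1) = x*y*z - y^2 - z^2 + 2
trace(a^-1 b^-1 a b) = trace(b^-1 a b) trace(a) - trace(b^-1 a b a)  (eliminate a^-1) = -x*y*z + x^2 + y^2 + z^2 - 2
trace(b^2) = trace(b) trace(b) - trace(1) = y^2 - 2
trace(b a b) = trace(b) trace(a b) - trace(a) = y*z - x
trace(b a b^2) = trace(b) trace(b a b) - trace(b a) = y^2*z - x*y - z
trace(b a b^2 a) = trace(b) trace(a b a b) - trace(a b a) = y*z^2 - x*z - y
trace(a b^2 a^-1 b) = trace(b a b^2) trace(a) - trace(b a b^2 a) = x*y^2*z - x^2*y - y*z^2 + y
trace(a^-1 b^-1 a b^2) = trace(a b^2 a^-1) trace(b) - trace(a b^2 a^-1 b) = -x*y^2*z + x^2*y + y^3 + y*z^2 - 3*y
assemble the triple (trace(r) - 2; trace(r a) - x; trace(r b) - y)

-x*y*z + x^2 + y^2 + z^2 - 4; 0; -x*y^2*z + x^2*y + y^3 + y*z^2 - 4*y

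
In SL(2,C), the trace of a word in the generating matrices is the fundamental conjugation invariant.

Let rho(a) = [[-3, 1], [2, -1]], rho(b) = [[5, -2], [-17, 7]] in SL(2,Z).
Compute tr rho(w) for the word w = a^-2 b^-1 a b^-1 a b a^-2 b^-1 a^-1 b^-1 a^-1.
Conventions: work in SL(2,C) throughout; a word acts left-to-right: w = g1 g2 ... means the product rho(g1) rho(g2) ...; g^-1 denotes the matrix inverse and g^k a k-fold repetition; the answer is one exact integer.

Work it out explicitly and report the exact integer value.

rho(a^-1) = [[-1, -1], [-2, -3]]
... * rho(a^-1) = [[-1, -1], [-2, -3]]  ->  [[3, 4], [8, 11]]
... * rho(b^-1) = [[7, 2], [17, 5]]  ->  [[89, 26], [243, 71]]
... * rho(a) = [[-3, 1], [2, -1]]  ->  [[-215, 63], [-587, 172]]
... * rho(b^-1) = [[7, 2], [17, 5]]  ->  [[-434, -115], [-1185, -314]]
... * rho(a) = [[-3, 1], [2, -1]]  ->  [[1072, -319], [2927, -871]]
... * rho(b) = [[5, -2], [-17, 7]]  ->  [[10783, -4377], [29442, -11951]]
... * rho(a^-1) = [[-1, -1], [-2, -3]]  ->  [[-2029, 2348], [-5540, 6411]]
... * rho(a^-1) = [[-1, -1], [-2, -3]]  ->  [[-2667, -5015], [-7282, -13693]]
... * rho(b^-1) = [[7, 2], [17, 5]]  ->  [[-103924, -30409], [-283755, -83029]]
... * rho(a^-1) = [[-1, -1], [-2, -3]]  ->  [[164742, 195151], [449813, 532842]]
... * rho(b^-1) = [[7, 2], [17, 5]]  ->  [[4470761, 1305239], [12207005, 3563836]]
... * rho(a^-1) = [[-1, -1], [-2, -3]]  ->  [[-7081239, -8386478], [-19334677, -22898513]]
tr = -7081239 + -22898513 = -29979752

-29979752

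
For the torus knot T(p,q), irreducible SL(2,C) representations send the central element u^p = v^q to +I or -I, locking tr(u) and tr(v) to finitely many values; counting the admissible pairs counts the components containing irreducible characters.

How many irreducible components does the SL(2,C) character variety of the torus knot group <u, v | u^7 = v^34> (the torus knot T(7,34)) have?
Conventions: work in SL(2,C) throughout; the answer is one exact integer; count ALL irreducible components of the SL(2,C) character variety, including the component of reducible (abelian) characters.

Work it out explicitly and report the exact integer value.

For T(7,34): irreducibility forces the central element u^7 = v^34 to one of +I, -I.
On an irreducible component, tr(u) is locked at 2*cos(pi*alpha/7) for some alpha in 1..6, and tr(v) at 2*cos(pi*beta/34) for some beta in 1..33.
The two central values (-1)^alpha I and (-1)^beta I must be the same matrix, so alpha and beta share a parity.
Counting: 3 odd alphas x 17 odd betas + 3 even alphas x 16 even betas = 51 + 48 = 99.
components with irreducible characters: 99; plus the single component of reducible (abelian) characters: total 100.

100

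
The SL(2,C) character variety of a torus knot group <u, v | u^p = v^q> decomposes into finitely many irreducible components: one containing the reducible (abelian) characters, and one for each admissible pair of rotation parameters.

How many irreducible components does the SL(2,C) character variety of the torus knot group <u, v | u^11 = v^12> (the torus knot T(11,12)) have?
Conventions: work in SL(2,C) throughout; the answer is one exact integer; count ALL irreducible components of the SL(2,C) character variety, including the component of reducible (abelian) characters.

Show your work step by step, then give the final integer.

56

For T(11,12): irreducibility forces the central element u^11 = v^12 to one of +I, -I.
So on each irreducible component the traces are pinned: tr(u) = 2*cos(pi*alpha/11) with 1 <= alpha <= 10, tr(v) = 2*cos(pi*beta/12) with 1 <= beta <= 11.
The two central values (-1)^alpha I and (-1)^beta I must be the same matrix, so alpha and beta share a parity.
Enumerate parity-matched pairs: 5*6 odd-odd plus 5*5 even-even gives 55.
Total: 55 irreducible-character components + 1 reducible (abelian) component = 56.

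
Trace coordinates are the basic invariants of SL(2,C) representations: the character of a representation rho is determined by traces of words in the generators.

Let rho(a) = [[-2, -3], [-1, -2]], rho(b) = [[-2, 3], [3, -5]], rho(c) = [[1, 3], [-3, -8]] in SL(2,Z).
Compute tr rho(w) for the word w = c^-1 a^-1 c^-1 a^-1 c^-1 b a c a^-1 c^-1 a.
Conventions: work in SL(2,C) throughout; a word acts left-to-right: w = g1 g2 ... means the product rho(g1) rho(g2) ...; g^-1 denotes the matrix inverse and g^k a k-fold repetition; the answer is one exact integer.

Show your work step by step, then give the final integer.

7190

rho(c^-1) = [[-8, -3], [3, 1]]
... * rho(a^-1) = [[-2, 3], [1, -2]]  ->  [[13, -18], [-5, 7]]
... * rho(c^-1) = [[-8, -3], [3, 1]]  ->  [[-158, -57], [61, 22]]
... * rho(a^-1) = [[-2, 3], [1, -2]]  ->  [[259, -360], [-100, 139]]
... * rho(c^-1) = [[-8, -3], [3, 1]]  ->  [[-3152, -1137], [1217, 439]]
... * rho(b) = [[-2, 3], [3, -5]]  ->  [[2893, -3771], [-1117, 1456]]
... * rho(a) = [[-2, -3], [-1, -2]]  ->  [[-2015, -1137], [778, 439]]
... * rho(c) = [[1, 3], [-3, -8]]  ->  [[1396, 3051], [-539, -1178]]
... * rho(a^-1) = [[-2, 3], [1, -2]]  ->  [[259, -1914], [-100, 739]]
... * rho(c^-1) = [[-8, -3], [3, 1]]  ->  [[-7814, -2691], [3017, 1039]]
... * rho(a) = [[-2, -3], [-1, -2]]  ->  [[18319, 28824], [-7073, -11129]]
tr = 18319 + -11129 = 7190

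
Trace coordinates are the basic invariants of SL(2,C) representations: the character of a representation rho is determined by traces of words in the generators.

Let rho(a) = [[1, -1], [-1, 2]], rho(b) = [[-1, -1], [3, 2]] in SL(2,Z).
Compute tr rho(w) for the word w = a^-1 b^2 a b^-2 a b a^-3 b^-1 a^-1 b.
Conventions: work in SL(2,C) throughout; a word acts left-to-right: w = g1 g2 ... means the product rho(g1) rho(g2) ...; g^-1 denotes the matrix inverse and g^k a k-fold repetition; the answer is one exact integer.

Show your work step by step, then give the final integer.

rho(a^-1) = [[2, 1], [1, 1]]
... * rho(b) = [[-1, -1], [3, 2]]  ->  [[1, 0], [2, 1]]
... * rho(b) = [[-1, -1], [3, 2]]  ->  [[-1, -1], [1, 0]]
... * rho(a) = [[1, -1], [-1, 2]]  ->  [[0, -1], [1, -1]]
... * rho(b^-1) = [[2, 1], [-3, -1]]  ->  [[3, 1], [5, 2]]
... * rho(b^-1) = [[2, 1], [-3, -1]]  ->  [[3, 2], [4, 3]]
... * rho(a) = [[1, -1], [-1, 2]]  ->  [[1, 1], [1, 2]]
... * rho(b) = [[-1, -1], [3, 2]]  ->  [[2, 1], [5, 3]]
... * rho(a^-1) = [[2, 1], [1, 1]]  ->  [[5, 3], [13, 8]]
... * rho(a^-1) = [[2, 1], [1, 1]]  ->  [[13, 8], [34, 21]]
... * rho(a^-1) = [[2, 1], [1, 1]]  ->  [[34, 21], [89, 55]]
... * rho(b^-1) = [[2, 1], [-3, -1]]  ->  [[5, 13], [13, 34]]
... * rho(a^-1) = [[2, 1], [1, 1]]  ->  [[23, 18], [60, 47]]
... * rho(b) = [[-1, -1], [3, 2]]  ->  [[31, 13], [81, 34]]
tr = 31 + 34 = 65

65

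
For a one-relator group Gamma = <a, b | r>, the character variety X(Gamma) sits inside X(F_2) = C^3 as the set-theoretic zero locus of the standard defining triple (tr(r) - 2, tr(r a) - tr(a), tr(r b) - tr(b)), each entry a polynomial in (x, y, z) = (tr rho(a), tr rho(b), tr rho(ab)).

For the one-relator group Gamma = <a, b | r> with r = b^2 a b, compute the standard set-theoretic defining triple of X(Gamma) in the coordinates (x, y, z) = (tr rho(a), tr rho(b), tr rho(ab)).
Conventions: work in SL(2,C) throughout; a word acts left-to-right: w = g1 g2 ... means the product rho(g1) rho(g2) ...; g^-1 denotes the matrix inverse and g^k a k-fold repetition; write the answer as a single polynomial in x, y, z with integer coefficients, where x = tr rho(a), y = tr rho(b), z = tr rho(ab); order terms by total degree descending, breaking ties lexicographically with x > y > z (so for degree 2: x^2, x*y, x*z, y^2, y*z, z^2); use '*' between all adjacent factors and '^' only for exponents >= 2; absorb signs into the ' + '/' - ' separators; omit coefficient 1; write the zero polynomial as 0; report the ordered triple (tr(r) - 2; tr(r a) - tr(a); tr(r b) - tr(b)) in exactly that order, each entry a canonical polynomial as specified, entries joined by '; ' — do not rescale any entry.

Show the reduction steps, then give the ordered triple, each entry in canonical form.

so tr(b a b) = tr(b) * tr(a b) - tr(a) = y*z - x
so tr(b^2 a b) = tr(b) * tr(b a b) - tr(b a) = y^2*z - x*y - z
tr(a b a b) = tr(b a) * tr(b a) - tr(1) = z^2 - 2
reduce: tr(a b a) = tr(a) * tr(b a) - tr(b) = x*z - y
reduce: tr(b^2 a b a) = tr(b) * tr(a b a b) - tr(a b a) = y*z^2 - x*z - y
so tr(b^2 a b^2) = tr(b) * tr(b a b^2) - tr(b a b)  (reduce the b square) = y^3*z - x*y^2 - 2*y*z + x
assemble the triple (tr(r) - 2; tr(r a) - x; tr(r b) - y)

y^2*z - x*y - z - 2; y*z^2 - x*z - x - y; y^3*z - x*y^2 - 2*y*z + x - y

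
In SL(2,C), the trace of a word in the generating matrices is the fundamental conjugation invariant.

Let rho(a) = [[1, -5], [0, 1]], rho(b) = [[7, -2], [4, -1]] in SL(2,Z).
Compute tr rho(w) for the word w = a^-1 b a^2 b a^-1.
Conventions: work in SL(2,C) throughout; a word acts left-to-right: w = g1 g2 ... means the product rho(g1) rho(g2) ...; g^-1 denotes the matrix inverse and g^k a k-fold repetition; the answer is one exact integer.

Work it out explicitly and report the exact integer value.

-1566

rho(a^-1) = [[1, 5], [0, 1]]
... * rho(b) = [[7, -2], [4, -1]]  ->  [[27, -7], [4, -1]]
... * rho(a) = [[1, -5], [0, 1]]  ->  [[27, -142], [4, -21]]
... * rho(a) = [[1, -5], [0, 1]]  ->  [[27, -277], [4, -41]]
... * rho(b) = [[7, -2], [4, -1]]  ->  [[-919, 223], [-136, 33]]
... * rho(a^-1) = [[1, 5], [0, 1]]  ->  [[-919, -4372], [-136, -647]]
tr = -919 + -647 = -1566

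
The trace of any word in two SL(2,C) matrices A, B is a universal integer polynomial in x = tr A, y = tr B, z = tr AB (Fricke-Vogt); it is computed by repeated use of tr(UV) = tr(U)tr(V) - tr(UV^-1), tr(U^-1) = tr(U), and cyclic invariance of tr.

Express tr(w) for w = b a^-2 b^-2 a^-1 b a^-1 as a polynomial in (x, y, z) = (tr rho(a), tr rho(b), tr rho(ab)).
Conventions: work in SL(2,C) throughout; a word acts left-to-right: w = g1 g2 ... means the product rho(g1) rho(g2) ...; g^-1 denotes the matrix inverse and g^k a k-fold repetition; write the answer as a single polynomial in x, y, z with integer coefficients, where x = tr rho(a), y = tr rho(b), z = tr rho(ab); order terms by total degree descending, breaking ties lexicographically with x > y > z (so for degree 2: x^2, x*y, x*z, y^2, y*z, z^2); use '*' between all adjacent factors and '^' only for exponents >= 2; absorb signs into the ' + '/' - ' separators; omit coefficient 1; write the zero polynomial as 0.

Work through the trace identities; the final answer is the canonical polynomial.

x^3*y^3*z - x^4*y^2 - x^2*y^4 - 2*x^2*y^2*z^2 + 2*x^3*y*z + x*y^3*z + x*y*z^3 + 3*x^2*y^2 - x^2*z^2 - 5*x*y*z + x^2 + y^2 + z^2 - 2

trace(b^2) = trace(b) * trace(b) - trace(1)  (reduce the b square) = y^2 - 2
trace(b^2 a) = trace(b) * trace(a b) - trace(a)  (reduce the b square) = y*z - x
use: trace(b^2 a^-1) = trace(b^2) * trace(a) - trace(b^2 a)  (eliminate a^-1) = x*y^2 - y*z - x
trace(a^-1 b^2 a^-1) = trace(b^2 a^-1) * trace(a) - trace(b^2)  (eliminate a^-1) = x^2*y^2 - x*y*z - x^2 - y^2 + 2
trace(b^3) = trace(b) * trace(b^2) - trace(b)  (reduce the b square) = y^3 - 3*y
trace(b^3 a) = trace(b) * trace(a b^2) - trace(a b)  (reduce the b square) = y^2*z - x*y - z
apply: trace(b a^-1 b^2) = trace(b^3) * trace(a) - trace(b^3 a)  (eliminate a^-1) = x*y^3 - y^2*z - 2*x*y + z
apply: trace(a b a b) = trace(b a) * trace(b a) - trace(1)  (split on b) = z^2 - 2
trace(a b a) = trace(a) * trace(b a) - trace(b)  (reduce the a square) = x*z - y
use: trace(b^2 a b a) = trace(b) * trace(a b a b) - trace(a b a)  (reduce the b square) = y*z^2 - x*z - y
apply: trace(b a^-1 b^2 a) = trace(b^2 a b) * trace(a) - trace(b^2 a b a)  (eliminate a^-1) = x*y^2*z - x^2*y - y*z^2 + y
trace(a^-1 b^2 a^-1 b) = trace(b a^-1 b^2) * trace(a) - trace(b a^-1 b^2 a)  (eliminate a^-1) = x^2*y^3 - 2*x*y^2*z - x^2*y + y*z^2 + x*z - y
apply: trace(a^-1 b^2 a^-1 b^-1) = trace(a^-1 b^2 a^-1) * trace(b) - trace(a^-1 b^2 a^-1 b)  (eliminate b^-1) = x*y^2*z - y^3 - y*z^2 - x*z + 3*y
trace(a^-1 b^-2 a^-1 b^2) = trace(a^-1 b^2 a^-1 b^-1) * trace(b) - trace(a^-1 b^2 a^-1)  (eliminate b^-1) = x*y^3*z - x^2*y^2 - y^4 - y^2*z^2 + x^2 + 4*y^2 - 2
trace(b a^-2 b^-2 a^-1 b) = trace(a^-1 b^-2 a^-1 b^2) * trace(a) - trace(a^-1 b^-2 a^-1 b^2 a)  (eliminate a^-1) = x^2*y^3*z - x^3*y^2 - x*y^4 - x*y^2*z^2 + x^3 + 4*x*y^2 - 3*x
trace(a^-1 b a b) = trace(b a b) * trace(a) - trace(b a b a)  (eliminate a^-1) = x*y*z - x^2 - z^2 + 2
use: trace(a^-1 b a b a^-1) = trace(a^-1 b a b) * trace(a) - trace(a^-1 b a b a)  (eliminate a^-1) = x^2*y*z - x^3 - x*z^2 - y*z + 3*x
trace(b a^-1 b a b) = trace(b a b^2) * trace(a) - trace(b a b^2 a)  (eliminate a^-1) = x*y^2*z - x^2*y - y*z^2 + y
trace(b a b a b a) = trace(a b a b) * trace(a b) - trace(b a)  (split on a) = z^3 - 3*z
trace(b a^-1 b a b a) = trace(b a b a b) * trace(a) - trace(b a b a b a)  (eliminate a^-1) = x*y*z^2 - x^2*z - z^3 - x*y + 3*z
trace(a^-1 b a b a^-1 b) = trace(b a^-1 b a b) * trace(a) - trace(b a^-1 b a b a)  (eliminate a^-1) = x^2*y^2*z - x^3*y - 2*x*y*z^2 + x^2*z + z^3 + 2*x*y - 3*z
trace(a^-1 b a b a^-1 b^-1) = trace(a^-1 b a b a^-1) * trace(b) - trace(a^-1 b a b a^-1 b)  (eliminate b^-1) = x*y*z^2 - x^2*z - y^2*z - z^3 + x*y + 3*z
apply: trace(b^-2 a^-1 b a b a^-1) = trace(a^-1 b a b a^-1 b^-1) * trace(b) - trace(a^-1 b a b a^-1)  (eliminate b^-1) = x*y^2*z^2 - 2*x^2*y*z - y^3*z - y*z^3 + x^3 + x*y^2 + x*z^2 + 4*y*z - 3*x
trace(b a b^-1 a) = trace(a b a) * trace(b) - trace(a b a b)  (eliminate b^-1) = x*y*z - y^2 - z^2 + 2
apply: trace(b^-1 a^-1 b a) = trace(b a b^-1) * trace(a) - trace(b a b^-1 a)  (eliminate a^-1) = -x*y*z + x^2 + y^2 + z^2 - 2
trace(b a^-2 b^-2 a^-1 b a) = trace(b^-2 a^-1 b a b a^-1) * trace(a) - trace(b^-2 a^-1 b a b)  (eliminate a^-1) = x^2*y^2*z^2 - 2*x^3*y*z - x*y^3*z - x*y*z^3 + x^4 + x^2*y^2 + x^2*z^2 + 5*x*y*z - 4*x^2 - y^2 - z^2 + 2
apply: trace(b a^-2 b^-2 a^-1 b a^-1) = trace(b a^-2 b^-2 a^-1 b) * trace(a) - trace(b a^-2 b^-2 a^-1 b a)  (eliminate a^-1) = x^3*y^3*z - x^4*y^2 - x^2*y^4 - 2*x^2*y^2*z^2 + 2*x^3*y*z + x*y^3*z + x*y*z^3 + 3*x^2*y^2 - x^2*z^2 - 5*x*y*z + x^2 + y^2 + z^2 - 2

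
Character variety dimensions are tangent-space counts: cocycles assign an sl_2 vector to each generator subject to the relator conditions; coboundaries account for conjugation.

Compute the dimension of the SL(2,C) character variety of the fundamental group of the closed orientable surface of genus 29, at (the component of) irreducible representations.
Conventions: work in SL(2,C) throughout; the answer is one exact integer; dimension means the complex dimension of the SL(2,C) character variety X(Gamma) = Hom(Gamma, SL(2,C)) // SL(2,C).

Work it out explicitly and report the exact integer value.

168

pi_1 of the closed genus-29 surface has 58 generators bound by the single product-of-commutators relator.
Unconstrained cocycle data is one sl_2 vector per generator (174 dimensions), cut by the relator condition d_2(z) = 0.
At an irreducible rho, H^2 = coker(d_2) vanishes (Poincare duality: H^2 is dual to H^0 = invariants = 0), so d_2 is surjective onto sl_2 and dim Z^1 = 174 - 3 = 171.
As always at irreducible rho, dim B^1 = 3.
dim X = dim H^1 = 171 - 3 = 168.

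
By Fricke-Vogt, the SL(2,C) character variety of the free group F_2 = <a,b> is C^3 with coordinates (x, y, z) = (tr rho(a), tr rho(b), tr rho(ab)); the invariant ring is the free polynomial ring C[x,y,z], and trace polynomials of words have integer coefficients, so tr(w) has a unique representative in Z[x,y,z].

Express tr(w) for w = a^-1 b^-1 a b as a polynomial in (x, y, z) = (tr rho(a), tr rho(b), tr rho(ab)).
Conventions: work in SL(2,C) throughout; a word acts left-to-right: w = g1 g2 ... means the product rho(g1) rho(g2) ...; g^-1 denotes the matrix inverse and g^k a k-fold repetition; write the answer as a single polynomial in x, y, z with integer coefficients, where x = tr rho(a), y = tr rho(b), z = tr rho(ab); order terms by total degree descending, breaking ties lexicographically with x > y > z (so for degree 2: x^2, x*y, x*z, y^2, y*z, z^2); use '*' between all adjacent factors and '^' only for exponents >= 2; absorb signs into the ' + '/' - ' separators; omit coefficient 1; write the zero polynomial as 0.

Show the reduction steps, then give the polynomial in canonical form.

next, trace(a b a) = trace(a) * trace(b a) - trace(b) = x*z - y
trace(a b a b) = trace(a b) * trace(a b) - trace(1) = z^2 - 2
and trace(b^-1 a b a) = trace(a b a) * trace(b) - trace(a b a b) = x*y*z - y^2 - z^2 + 2
and trace(a^-1 b^-1 a b) = trace(b^-1 a b) * trace(a) - trace(b^-1 a b a) = -x*y*z + x^2 + y^2 + z^2 - 2

-x*y*z + x^2 + y^2 + z^2 - 2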